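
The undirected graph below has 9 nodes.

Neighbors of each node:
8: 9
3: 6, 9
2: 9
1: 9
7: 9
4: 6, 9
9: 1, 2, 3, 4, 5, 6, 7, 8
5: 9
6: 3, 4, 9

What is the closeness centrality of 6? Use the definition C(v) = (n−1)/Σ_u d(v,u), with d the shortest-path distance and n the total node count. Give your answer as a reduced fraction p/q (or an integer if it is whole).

8/13

Distances from 6: 1:2, 2:2, 3:1, 4:1, 5:2, 7:2, 8:2, 9:1. Sum = 13.
n = 9, so closeness = 8/13.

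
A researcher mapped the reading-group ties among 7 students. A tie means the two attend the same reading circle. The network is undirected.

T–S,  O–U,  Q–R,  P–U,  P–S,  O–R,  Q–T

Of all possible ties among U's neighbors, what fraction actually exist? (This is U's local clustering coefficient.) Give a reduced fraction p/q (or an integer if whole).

0

U's neighbors: O and P (k = 2).
Possible neighbor pairs: C(2,2) = 1. Edges among them: none → e = 0.
Clustering(U) = 0/1.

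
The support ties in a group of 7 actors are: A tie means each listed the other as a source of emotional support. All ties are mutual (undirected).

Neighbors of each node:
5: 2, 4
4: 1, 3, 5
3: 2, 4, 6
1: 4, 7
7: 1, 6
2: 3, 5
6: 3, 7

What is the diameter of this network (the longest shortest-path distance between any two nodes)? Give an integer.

3

Eccentricity of each node (its greatest distance to any other): 1:3, 2:3, 3:2, 4:2, 5:3, 6:3, 7:3.
The maximum eccentricity is 3, realized for instance by the pair 2–7 via 2 – 3 – 6 – 7. So the diameter is 3.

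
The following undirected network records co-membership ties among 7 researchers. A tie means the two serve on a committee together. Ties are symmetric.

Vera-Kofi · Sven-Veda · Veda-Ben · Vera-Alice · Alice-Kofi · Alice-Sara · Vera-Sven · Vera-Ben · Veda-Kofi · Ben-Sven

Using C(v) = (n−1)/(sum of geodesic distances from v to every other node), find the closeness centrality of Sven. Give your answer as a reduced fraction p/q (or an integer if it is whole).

3/5

Distances from Sven: Alice:2, Ben:1, Kofi:2, Sara:3, Veda:1, Vera:1. Sum = 10.
n = 7, so closeness = 6/10 = 3/5.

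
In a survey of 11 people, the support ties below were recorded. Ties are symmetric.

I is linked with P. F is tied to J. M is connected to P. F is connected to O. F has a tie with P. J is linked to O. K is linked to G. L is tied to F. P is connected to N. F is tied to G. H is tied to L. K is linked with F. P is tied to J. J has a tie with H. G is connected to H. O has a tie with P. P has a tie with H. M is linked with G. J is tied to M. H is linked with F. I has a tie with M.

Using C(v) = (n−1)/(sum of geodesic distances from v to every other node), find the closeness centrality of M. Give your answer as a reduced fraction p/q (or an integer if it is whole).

10/17

Distances from M: F:2, G:1, H:2, I:1, J:1, K:2, L:3, N:2, O:2, P:1. Sum = 17.
n = 11, so closeness = 10/17.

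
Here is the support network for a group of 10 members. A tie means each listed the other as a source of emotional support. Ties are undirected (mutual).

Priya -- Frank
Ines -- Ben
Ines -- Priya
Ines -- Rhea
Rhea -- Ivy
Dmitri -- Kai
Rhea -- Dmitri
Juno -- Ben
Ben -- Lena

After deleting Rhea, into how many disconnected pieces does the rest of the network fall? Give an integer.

3

Without Rhea, the remaining ties split the others into: {Dmitri, Kai}; {Ben, Frank, Ines, Juno, Lena, Priya}; {Ivy}.
That's 3 separate components.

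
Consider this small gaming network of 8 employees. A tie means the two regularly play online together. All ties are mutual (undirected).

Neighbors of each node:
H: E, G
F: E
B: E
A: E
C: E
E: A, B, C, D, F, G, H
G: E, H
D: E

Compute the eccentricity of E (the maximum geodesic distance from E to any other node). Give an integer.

Distances from E: A:1, B:1, C:1, D:1, F:1, G:1, H:1.
The largest is 1 (to F, D, H, G, C, A, and B), so the eccentricity of E is 1.

1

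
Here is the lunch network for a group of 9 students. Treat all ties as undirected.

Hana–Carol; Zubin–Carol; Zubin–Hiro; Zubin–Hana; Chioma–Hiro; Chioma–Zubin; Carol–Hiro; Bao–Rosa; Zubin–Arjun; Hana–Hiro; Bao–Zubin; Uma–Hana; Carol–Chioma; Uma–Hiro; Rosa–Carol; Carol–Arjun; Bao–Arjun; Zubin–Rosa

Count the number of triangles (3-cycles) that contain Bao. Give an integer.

2

Bao's neighbors: Arjun, Rosa, and Zubin.
Neighbor pairs that are themselves tied: Bao–Arjun–Zubin; Bao–Rosa–Zubin. Each forms one triangle with Bao, for 2 in total.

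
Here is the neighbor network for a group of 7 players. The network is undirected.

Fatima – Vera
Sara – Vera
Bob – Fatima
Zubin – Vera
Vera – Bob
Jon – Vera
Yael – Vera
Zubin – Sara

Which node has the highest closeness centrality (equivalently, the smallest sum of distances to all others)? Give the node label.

Vera

Farness (sum of distances to all others) for each node — Bob:10, Fatima:10, Jon:11, Sara:10, Vera:6, Yael:11, Zubin:10.
The smallest farness is 6, for Vera, so Vera has the highest closeness.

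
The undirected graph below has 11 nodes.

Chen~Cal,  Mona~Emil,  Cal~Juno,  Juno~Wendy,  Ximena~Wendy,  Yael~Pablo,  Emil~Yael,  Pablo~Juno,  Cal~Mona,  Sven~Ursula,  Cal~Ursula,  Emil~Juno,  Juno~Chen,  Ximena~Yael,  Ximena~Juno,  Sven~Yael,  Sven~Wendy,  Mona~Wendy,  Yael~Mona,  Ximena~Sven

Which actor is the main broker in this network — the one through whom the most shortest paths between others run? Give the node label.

Unnormalized betweenness of each node: Cal:73/12, Chen:0, Emil:11/12, Juno:49/4, Mona:41/12, Pablo:7/12, Sven:25/6, Ursula:4/3, Wendy:13/6, Ximena:7/4, Yael:19/3.
Juno has the largest value, 49/4, making it the main broker — the node through which the most shortest paths run.

Juno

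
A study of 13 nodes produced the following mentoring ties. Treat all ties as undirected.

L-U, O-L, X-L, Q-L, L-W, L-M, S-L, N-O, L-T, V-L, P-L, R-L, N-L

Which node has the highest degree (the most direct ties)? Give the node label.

Degrees — L:12, M:1, N:2, O:2, P:1, Q:1, R:1, S:1, T:1, U:1, V:1, W:1, X:1.
The maximum is 12, attained only by L.

L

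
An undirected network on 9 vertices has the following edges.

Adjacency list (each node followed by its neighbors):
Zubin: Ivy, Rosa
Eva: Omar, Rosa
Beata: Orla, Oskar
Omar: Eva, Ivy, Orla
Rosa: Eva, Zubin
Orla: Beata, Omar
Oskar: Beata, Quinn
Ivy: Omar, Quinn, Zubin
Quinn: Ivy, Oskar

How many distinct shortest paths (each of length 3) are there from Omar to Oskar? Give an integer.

2

The shortest distance is 3. The length-3 paths are: Omar–Ivy–Quinn–Oskar; Omar–Orla–Beata–Oskar.
That gives 2 distinct shortest paths.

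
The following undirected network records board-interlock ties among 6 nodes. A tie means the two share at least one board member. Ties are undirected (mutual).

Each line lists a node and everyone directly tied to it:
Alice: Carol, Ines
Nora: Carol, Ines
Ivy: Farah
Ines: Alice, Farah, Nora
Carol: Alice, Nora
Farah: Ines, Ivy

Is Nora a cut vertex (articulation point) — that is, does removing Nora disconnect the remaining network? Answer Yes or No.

Even without Nora, every remaining node can still reach every other (the residual graph is connected), so Nora is not a cut vertex.

No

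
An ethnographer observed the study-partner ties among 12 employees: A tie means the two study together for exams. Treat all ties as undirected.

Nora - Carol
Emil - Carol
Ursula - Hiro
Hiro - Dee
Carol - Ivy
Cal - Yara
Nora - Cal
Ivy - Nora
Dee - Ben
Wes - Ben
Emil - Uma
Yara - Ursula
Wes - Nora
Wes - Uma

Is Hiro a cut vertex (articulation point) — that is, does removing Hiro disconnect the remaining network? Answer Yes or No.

No

Even without Hiro, every remaining node can still reach every other (the residual graph is connected), so Hiro is not a cut vertex.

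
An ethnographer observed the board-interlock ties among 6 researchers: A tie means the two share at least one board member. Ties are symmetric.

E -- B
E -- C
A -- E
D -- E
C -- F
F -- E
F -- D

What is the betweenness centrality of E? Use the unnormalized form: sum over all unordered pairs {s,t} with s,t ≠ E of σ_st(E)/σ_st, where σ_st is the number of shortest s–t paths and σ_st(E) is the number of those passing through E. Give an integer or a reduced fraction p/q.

Pairs whose geodesics pass through E — C–A: 1; C–D: 1/2; C–B: 1; A–D: 1; A–F: 1; A–B: 1; D–B: 1; F–B: 1.
All other pairs contribute 0.
Summing the contributions gives betweenness(E) = 15/2.

15/2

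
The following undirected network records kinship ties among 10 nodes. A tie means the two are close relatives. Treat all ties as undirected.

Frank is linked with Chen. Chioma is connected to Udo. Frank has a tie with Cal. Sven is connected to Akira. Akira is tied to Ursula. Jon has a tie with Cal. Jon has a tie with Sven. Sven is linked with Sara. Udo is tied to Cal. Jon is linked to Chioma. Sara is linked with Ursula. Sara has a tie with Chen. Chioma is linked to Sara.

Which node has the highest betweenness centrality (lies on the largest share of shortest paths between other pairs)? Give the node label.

Unnormalized betweenness of each node: Akira:31/30, Cal:65/12, Chen:79/20, Chioma:389/60, Frank:137/60, Jon:203/30, Sara:409/30, Sven:217/30, Udo:77/60, Ursula:23/12.
Sara has the largest value, 409/30, making it the main broker — the node through which the most shortest paths run.

Sara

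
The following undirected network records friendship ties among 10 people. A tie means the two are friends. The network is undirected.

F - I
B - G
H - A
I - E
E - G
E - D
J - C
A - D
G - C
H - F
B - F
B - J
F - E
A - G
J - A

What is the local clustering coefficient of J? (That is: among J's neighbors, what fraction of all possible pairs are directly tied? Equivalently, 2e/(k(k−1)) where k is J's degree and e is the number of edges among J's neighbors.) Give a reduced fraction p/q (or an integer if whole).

J's neighbors: A, B, and C (k = 3).
Possible neighbor pairs: C(3,2) = 3. Edges among them: none → e = 0.
Clustering(J) = 0/3 = 0.

0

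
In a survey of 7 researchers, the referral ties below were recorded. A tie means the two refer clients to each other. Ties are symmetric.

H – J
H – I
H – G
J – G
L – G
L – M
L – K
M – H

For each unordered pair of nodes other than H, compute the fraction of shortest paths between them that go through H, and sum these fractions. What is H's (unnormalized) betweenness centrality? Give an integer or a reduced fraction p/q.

13/2

Pairs whose geodesics pass through H — M–G: 1/2; M–J: 1; M–I: 1; G–I: 1; K–I: 2/2; L–I: 2/2; J–I: 1.
All other pairs contribute 0.
Summing the contributions gives betweenness(H) = 13/2.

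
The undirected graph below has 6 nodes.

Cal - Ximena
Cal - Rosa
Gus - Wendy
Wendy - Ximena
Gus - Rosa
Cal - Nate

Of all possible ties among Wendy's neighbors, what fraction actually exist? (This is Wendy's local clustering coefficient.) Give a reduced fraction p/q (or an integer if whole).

Wendy's neighbors: Gus and Ximena (k = 2).
Possible neighbor pairs: C(2,2) = 1. Edges among them: none → e = 0.
Clustering(Wendy) = 0/1.

0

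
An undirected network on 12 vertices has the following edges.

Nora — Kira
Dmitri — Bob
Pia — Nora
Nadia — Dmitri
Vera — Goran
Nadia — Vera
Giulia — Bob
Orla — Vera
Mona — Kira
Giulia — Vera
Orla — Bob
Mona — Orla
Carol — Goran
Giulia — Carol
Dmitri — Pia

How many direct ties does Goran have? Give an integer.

2

Goran is directly tied to Carol and Vera. That is 2 neighbors, so the degree of Goran is 2.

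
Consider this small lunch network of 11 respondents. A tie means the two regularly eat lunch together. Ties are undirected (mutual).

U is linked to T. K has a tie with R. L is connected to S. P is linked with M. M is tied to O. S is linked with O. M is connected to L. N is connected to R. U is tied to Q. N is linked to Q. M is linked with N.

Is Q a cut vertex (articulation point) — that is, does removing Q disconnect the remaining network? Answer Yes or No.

Yes

Removing Q leaves {K, L, M, N, O, P, R, and S} with no path to {T and U}, so the network splits into 2 components. Q is a cut vertex.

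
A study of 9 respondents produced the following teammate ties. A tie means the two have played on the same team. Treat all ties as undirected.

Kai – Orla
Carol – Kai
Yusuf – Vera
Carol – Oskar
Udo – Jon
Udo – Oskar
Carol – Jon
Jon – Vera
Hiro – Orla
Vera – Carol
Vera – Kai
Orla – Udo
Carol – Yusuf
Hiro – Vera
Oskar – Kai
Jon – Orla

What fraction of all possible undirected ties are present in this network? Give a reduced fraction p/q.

4/9

There are 16 edges and 9 nodes, so the maximum possible is C(9,2) = 36.
Density = 16/36 = 4/9.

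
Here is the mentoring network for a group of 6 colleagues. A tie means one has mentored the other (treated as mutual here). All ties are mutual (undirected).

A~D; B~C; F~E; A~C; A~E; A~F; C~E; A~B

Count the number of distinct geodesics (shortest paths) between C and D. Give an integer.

The shortest distance is 2, and the only length-2 path is C–A–D. So there is exactly 1 shortest path.

1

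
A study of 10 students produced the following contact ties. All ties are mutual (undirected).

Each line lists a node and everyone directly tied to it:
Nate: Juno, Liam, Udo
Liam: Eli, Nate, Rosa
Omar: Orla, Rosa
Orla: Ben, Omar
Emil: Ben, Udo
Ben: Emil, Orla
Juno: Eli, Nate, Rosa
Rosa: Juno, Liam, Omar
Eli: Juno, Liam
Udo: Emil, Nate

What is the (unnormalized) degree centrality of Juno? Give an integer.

3

Juno is directly tied to Eli, Nate, and Rosa. That is 3 neighbors, so the degree of Juno is 3.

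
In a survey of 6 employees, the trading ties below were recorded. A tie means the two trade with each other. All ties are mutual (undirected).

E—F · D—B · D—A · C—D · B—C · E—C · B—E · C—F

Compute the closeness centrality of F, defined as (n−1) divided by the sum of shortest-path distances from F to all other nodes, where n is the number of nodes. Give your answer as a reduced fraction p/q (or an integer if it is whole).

Distances from F: A:3, B:2, C:1, D:2, E:1. Sum = 9.
n = 6, so closeness = 5/9.

5/9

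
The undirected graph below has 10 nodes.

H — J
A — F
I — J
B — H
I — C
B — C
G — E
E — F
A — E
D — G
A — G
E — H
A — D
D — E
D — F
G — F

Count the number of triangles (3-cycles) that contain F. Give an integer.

6

F's neighbors: A, D, E, and G.
Neighbor pairs that are themselves tied: F–A–D; F–A–E; F–A–G; F–D–E; F–D–G; F–E–G. Each forms one triangle with F, for 6 in total.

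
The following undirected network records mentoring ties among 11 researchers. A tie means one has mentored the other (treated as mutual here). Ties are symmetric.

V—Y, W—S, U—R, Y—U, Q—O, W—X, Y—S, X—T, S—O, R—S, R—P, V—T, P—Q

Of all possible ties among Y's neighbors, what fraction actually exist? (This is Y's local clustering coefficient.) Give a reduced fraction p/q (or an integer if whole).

Y's neighbors: S, U, and V (k = 3).
Possible neighbor pairs: C(3,2) = 3. Edges among them: none → e = 0.
Clustering(Y) = 0/3 = 0.

0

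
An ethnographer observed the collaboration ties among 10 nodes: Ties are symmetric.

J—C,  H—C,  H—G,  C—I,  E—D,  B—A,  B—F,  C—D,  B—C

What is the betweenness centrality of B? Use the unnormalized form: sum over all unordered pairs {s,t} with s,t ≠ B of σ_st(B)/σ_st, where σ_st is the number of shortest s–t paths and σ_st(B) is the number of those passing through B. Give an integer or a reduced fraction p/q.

Pairs whose geodesics pass through B — H–A: 1; H–F: 1; I–A: 1; I–F: 1; C–A: 1; C–F: 1; G–A: 1; G–F: 1; A–J: 1; A–E: 1; A–D: 1; A–F: 1; J–F: 1; E–F: 1 … (+1 more pairs).
All other pairs contribute 0.
Summing the contributions gives betweenness(B) = 15.

15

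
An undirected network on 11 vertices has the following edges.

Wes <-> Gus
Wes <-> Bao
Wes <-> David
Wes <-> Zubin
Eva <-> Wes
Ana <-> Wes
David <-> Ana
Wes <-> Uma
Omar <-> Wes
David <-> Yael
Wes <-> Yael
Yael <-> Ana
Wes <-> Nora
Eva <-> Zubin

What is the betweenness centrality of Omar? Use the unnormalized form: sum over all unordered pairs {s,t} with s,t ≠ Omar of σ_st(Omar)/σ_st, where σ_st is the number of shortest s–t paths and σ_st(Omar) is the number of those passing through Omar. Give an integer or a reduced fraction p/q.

No shortest path between any pair of other nodes passes through Omar.
Summing the contributions gives betweenness(Omar) = 0.

0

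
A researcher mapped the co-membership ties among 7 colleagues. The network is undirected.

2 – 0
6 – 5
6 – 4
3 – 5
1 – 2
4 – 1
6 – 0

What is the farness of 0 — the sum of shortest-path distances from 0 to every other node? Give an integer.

Distances from 0: 1:2, 2:1, 3:3, 4:2, 5:2, 6:1.
Sum = 2 + 1 + 3 + 2 + 2 + 1 = 11.

11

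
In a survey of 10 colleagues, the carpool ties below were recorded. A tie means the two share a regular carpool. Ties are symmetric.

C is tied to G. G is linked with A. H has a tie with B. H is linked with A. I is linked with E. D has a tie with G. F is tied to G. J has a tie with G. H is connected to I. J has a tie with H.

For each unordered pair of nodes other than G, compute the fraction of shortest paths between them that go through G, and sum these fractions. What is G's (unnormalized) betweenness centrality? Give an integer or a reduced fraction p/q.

43/2

Pairs whose geodesics pass through G — D–F: 1; D–B: 2/2; D–J: 1; D–H: 2/2; D–E: 2/2; D–A: 1; D–I: 2/2; D–C: 1; F–B: 2/2; F–J: 1; F–H: 2/2; F–E: 2/2; F–A: 1; F–I: 2/2 … (+8 more pairs).
All other pairs contribute 0.
Summing the contributions gives betweenness(G) = 43/2.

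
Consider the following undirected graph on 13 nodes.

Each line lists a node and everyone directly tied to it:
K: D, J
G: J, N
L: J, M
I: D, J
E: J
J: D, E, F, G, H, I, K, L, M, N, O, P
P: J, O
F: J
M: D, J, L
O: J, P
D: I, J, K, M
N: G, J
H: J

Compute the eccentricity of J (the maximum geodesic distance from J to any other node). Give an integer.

Distances from J: D:1, E:1, F:1, G:1, H:1, I:1, K:1, L:1, M:1, N:1, O:1, P:1.
The largest is 1 (to K, D, P, O, E, H, G, N, M, I, F, and L), so the eccentricity of J is 1.

1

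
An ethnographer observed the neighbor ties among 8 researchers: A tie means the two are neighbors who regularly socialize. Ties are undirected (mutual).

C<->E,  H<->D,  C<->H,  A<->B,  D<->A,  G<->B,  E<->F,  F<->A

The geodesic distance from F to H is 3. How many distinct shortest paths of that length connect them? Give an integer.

2

The shortest distance is 3. The length-3 paths are: F–E–C–H; F–A–D–H.
That gives 2 distinct shortest paths.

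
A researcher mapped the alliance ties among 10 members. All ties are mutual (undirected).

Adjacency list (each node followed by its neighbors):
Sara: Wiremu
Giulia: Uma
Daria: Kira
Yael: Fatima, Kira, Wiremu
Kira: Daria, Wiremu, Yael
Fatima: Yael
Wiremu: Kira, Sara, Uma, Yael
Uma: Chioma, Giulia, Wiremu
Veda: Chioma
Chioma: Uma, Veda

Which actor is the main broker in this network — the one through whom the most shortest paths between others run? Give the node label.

Unnormalized betweenness of each node: Chioma:8, Daria:0, Fatima:0, Giulia:0, Kira:8, Sara:0, Uma:20, Veda:0, Wiremu:24, Yael:8.
Wiremu has the largest value, 24, making it the main broker — the node through which the most shortest paths run.

Wiremu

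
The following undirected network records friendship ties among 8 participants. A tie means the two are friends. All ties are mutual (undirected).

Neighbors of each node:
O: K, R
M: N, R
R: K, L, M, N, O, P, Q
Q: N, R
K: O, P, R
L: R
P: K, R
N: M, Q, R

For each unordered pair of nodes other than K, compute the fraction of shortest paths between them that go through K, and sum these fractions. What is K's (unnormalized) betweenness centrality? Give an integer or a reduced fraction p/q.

Pairs whose geodesics pass through K — O–P: 1/2.
All other pairs contribute 0.
Summing the contributions gives betweenness(K) = 1/2.

1/2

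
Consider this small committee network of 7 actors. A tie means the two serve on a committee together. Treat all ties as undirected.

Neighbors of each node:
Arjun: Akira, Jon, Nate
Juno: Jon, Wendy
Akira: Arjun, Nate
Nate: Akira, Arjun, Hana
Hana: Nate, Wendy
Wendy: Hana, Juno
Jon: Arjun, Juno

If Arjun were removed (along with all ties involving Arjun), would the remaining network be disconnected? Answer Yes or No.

Even without Arjun, every remaining node can still reach every other (the residual graph is connected), so Arjun is not a cut vertex.

No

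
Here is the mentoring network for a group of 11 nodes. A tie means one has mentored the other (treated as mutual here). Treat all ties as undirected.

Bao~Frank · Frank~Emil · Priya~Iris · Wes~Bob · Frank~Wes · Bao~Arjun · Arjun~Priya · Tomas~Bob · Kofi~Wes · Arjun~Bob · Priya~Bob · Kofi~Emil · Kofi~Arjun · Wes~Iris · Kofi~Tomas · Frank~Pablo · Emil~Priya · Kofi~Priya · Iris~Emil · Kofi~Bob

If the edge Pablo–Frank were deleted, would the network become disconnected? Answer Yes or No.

Yes

Without the Pablo–Frank edge there is no alternate route between Pablo and Frank, so the network disconnects. It is a bridge.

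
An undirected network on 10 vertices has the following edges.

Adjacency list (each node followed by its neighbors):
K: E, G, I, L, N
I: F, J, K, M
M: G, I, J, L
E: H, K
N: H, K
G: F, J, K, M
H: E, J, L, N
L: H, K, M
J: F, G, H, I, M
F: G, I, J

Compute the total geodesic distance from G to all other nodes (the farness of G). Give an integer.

14

Distances from G: E:2, F:1, H:2, I:2, J:1, K:1, L:2, M:1, N:2.
Sum = 2 + 1 + 2 + 2 + 1 + 1 + 2 + 1 + 2 = 14.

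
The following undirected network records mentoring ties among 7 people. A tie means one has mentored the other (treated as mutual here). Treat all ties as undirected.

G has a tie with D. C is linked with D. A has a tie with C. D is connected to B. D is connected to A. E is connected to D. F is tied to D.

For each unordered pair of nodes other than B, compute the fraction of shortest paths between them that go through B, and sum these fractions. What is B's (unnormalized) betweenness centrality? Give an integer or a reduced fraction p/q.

0

No shortest path between any pair of other nodes passes through B.
Summing the contributions gives betweenness(B) = 0.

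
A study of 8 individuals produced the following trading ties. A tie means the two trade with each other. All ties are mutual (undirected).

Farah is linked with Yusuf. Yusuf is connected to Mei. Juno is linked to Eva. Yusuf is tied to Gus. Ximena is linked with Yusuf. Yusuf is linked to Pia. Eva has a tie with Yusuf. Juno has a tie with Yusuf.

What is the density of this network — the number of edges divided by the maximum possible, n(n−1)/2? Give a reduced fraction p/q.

2/7

There are 8 edges and 8 nodes, so the maximum possible is C(8,2) = 28.
Density = 8/28 = 2/7.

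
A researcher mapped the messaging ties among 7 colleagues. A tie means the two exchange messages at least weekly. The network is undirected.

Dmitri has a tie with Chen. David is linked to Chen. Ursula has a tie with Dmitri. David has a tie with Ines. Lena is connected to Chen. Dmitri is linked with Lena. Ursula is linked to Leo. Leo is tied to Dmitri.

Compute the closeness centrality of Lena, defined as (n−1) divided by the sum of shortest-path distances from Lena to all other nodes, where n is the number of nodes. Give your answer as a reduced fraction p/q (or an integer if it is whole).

Distances from Lena: Chen:1, David:2, Dmitri:1, Ines:3, Leo:2, Ursula:2. Sum = 11.
n = 7, so closeness = 6/11.

6/11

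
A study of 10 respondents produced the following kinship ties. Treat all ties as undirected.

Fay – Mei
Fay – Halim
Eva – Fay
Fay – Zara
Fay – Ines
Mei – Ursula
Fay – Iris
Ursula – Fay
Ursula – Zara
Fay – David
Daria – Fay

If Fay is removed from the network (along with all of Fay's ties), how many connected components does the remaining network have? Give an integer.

Without Fay, the remaining ties split the others into: {Mei, Ursula, Zara}; {Eva}; {Halim}; {Ines}; {David}; {Iris}; {Daria}.
That's 7 separate components.

7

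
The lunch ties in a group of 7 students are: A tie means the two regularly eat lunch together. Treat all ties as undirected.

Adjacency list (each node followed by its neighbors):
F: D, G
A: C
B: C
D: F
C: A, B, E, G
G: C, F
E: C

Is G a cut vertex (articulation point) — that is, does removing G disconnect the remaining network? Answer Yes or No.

Removing G leaves {A, B, C, and E} with no path to {D and F}, so the network splits into 2 components. G is a cut vertex.

Yes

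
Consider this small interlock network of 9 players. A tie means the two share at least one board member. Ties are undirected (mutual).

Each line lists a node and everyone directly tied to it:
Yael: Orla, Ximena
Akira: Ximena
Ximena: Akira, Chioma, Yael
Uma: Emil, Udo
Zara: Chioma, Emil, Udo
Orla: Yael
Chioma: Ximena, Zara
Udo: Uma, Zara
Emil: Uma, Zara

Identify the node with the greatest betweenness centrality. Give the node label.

Unnormalized betweenness of each node: Akira:0, Chioma:16, Emil:3, Orla:0, Udo:3, Uma:1/2, Ximena:17, Yael:7, Zara:31/2.
Ximena has the largest value, 17, making it the main broker — the node through which the most shortest paths run.

Ximena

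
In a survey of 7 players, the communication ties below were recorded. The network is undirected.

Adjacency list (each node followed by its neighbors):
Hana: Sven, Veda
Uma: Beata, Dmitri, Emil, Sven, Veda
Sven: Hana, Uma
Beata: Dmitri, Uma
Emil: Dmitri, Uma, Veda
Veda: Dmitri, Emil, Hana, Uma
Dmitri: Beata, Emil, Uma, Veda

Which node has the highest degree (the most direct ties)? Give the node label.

Uma

Degrees — Beata:2, Dmitri:4, Emil:3, Hana:2, Sven:2, Uma:5, Veda:4.
The maximum is 5, attained only by Uma.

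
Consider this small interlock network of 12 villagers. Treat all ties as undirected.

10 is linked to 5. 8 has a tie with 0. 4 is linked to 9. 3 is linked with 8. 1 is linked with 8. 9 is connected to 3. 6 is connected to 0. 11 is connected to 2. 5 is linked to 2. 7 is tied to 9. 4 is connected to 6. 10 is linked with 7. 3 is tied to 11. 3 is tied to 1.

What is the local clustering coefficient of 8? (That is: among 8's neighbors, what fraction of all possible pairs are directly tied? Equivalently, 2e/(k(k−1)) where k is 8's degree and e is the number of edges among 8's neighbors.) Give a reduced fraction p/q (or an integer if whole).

8's neighbors: 0, 1, and 3 (k = 3).
Possible neighbor pairs: C(3,2) = 3. Edges among them: 1–3 → e = 1.
Clustering(8) = 1/3.

1/3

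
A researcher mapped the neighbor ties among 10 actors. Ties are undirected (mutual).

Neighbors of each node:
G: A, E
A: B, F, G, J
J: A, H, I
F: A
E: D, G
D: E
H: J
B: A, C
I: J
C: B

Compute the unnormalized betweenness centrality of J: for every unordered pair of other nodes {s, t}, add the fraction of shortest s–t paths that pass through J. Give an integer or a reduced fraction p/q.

Pairs whose geodesics pass through J — A–H: 1; A–I: 1; G–H: 1; G–I: 1; F–H: 1; F–I: 1; H–D: 1; H–B: 1; H–I: 1; H–C: 1; H–E: 1; D–I: 1; B–I: 1; I–C: 1 … (+1 more pairs).
All other pairs contribute 0.
Summing the contributions gives betweenness(J) = 15.

15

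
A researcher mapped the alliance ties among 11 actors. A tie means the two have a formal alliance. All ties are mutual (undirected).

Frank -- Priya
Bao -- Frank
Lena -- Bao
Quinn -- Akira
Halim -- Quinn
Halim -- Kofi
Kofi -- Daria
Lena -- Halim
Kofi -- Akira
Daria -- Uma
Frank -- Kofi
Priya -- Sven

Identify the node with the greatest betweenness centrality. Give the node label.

Unnormalized betweenness of each node: Akira:3, Bao:3, Daria:9, Frank:20, Halim:9, Kofi:27, Lena:2, Priya:9, Quinn:1, Sven:0, Uma:0.
Kofi has the largest value, 27, making it the main broker — the node through which the most shortest paths run.

Kofi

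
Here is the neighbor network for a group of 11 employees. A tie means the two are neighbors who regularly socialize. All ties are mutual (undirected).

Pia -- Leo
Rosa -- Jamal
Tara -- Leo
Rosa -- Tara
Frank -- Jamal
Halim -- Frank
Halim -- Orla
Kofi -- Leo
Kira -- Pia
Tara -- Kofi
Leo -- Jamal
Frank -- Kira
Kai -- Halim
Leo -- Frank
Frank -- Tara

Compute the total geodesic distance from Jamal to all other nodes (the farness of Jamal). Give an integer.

19

Distances from Jamal: Frank:1, Halim:2, Kai:3, Kira:2, Kofi:2, Leo:1, Orla:3, Pia:2, Rosa:1, Tara:2.
Sum = 1 + 2 + 3 + 2 + 2 + 1 + 3 + 2 + 1 + 2 = 19.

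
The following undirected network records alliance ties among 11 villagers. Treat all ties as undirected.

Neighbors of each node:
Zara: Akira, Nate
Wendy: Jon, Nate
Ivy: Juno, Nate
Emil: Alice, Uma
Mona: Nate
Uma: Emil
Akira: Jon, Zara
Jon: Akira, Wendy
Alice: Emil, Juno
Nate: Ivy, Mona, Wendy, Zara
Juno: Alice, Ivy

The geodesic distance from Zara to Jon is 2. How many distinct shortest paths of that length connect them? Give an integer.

1

The shortest distance is 2, and the only length-2 path is Zara–Akira–Jon. So there is exactly 1 shortest path.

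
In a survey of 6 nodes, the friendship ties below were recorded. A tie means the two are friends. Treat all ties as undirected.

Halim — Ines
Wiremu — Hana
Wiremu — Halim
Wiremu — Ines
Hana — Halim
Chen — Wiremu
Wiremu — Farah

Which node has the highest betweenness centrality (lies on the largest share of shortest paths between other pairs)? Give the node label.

Wiremu

Unnormalized betweenness of each node: Chen:0, Farah:0, Halim:1/2, Hana:0, Ines:0, Wiremu:15/2.
Wiremu has the largest value, 15/2, making it the main broker — the node through which the most shortest paths run.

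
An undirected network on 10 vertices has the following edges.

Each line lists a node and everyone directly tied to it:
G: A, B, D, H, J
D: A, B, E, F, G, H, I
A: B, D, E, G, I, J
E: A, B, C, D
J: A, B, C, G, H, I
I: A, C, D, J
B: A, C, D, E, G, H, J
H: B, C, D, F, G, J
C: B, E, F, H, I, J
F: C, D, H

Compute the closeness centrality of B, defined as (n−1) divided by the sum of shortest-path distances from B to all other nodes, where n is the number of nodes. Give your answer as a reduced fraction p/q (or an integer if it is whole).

9/11

Distances from B: A:1, C:1, D:1, E:1, F:2, G:1, H:1, I:2, J:1. Sum = 11.
n = 10, so closeness = 9/11.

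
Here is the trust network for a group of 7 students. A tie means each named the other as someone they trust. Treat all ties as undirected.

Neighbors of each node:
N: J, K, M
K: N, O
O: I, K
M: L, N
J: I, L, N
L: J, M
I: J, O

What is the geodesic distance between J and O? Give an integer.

One shortest route is J – I – O, which uses 2 edges, and J and O are not directly tied, so nothing shorter exists. So d(J,O) = 2.

2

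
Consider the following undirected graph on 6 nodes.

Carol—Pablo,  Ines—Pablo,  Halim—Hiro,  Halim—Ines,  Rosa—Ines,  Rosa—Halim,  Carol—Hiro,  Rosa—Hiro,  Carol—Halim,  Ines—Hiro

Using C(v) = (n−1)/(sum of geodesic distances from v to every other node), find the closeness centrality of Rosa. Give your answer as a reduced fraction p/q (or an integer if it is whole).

Distances from Rosa: Carol:2, Halim:1, Hiro:1, Ines:1, Pablo:2. Sum = 7.
n = 6, so closeness = 5/7.

5/7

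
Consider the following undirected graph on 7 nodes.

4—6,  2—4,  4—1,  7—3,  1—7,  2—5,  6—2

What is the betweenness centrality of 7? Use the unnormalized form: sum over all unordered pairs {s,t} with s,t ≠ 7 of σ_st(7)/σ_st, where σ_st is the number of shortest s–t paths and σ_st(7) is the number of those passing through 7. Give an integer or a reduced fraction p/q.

Pairs whose geodesics pass through 7 — 2–3: 1; 5–3: 1; 4–3: 1; 6–3: 1; 1–3: 1.
All other pairs contribute 0.
Summing the contributions gives betweenness(7) = 5.

5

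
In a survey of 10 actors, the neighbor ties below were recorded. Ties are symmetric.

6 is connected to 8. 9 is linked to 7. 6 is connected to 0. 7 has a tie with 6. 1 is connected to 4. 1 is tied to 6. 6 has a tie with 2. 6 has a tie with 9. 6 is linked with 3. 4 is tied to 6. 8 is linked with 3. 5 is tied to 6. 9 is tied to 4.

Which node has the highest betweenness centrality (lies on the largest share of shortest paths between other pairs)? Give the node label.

Unnormalized betweenness of each node: 0:0, 1:0, 2:0, 3:0, 4:1/2, 5:0, 6:31, 7:0, 8:0, 9:1/2.
6 has the largest value, 31, making it the main broker — the node through which the most shortest paths run.

6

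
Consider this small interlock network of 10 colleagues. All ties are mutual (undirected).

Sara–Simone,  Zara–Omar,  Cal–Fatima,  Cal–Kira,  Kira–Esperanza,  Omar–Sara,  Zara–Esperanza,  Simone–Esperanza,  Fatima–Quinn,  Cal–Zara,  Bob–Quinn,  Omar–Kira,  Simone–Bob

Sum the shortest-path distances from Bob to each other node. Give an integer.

20

Distances from Bob: Cal:3, Esperanza:2, Fatima:2, Kira:3, Omar:3, Quinn:1, Sara:2, Simone:1, Zara:3.
Sum = 3 + 2 + 2 + 3 + 3 + 1 + 2 + 1 + 3 = 20.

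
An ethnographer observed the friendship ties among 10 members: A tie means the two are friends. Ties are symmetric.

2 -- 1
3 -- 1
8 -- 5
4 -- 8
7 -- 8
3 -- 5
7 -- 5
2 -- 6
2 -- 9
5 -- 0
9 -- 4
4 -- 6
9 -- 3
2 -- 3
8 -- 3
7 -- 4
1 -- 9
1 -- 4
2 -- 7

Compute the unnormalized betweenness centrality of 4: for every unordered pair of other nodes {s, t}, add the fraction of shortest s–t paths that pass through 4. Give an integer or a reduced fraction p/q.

11/2

Pairs whose geodesics pass through 4 — 5–6: 2/4; 8–1: 1/2; 8–6: 1; 8–9: 1/2; 1–7: 1/2; 1–6: 1/2; 7–6: 1/2; 7–9: 1/2; 0–6: 2/4; 6–9: 1/2.
All other pairs contribute 0.
Summing the contributions gives betweenness(4) = 11/2.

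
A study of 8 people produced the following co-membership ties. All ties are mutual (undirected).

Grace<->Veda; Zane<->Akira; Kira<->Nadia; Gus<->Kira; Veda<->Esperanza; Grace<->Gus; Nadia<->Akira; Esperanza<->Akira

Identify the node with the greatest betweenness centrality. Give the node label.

Unnormalized betweenness of each node: Akira:9, Esperanza:5, Grace:3, Gus:3, Kira:4, Nadia:5, Veda:4, Zane:0.
Akira has the largest value, 9, making it the main broker — the node through which the most shortest paths run.

Akira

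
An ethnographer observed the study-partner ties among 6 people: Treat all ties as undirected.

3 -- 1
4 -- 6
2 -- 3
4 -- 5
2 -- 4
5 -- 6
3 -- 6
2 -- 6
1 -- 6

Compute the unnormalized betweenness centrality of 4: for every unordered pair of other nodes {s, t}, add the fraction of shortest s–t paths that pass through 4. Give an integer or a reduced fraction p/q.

Pairs whose geodesics pass through 4 — 5–2: 1/2.
All other pairs contribute 0.
Summing the contributions gives betweenness(4) = 1/2.

1/2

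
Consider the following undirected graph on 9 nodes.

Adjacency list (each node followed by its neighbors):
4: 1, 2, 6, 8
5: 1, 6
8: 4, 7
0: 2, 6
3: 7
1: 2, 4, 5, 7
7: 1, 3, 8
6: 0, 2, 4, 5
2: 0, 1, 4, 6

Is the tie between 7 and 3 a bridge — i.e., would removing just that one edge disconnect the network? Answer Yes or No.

Without the 7–3 edge there is no alternate route between 7 and 3, so the network disconnects. It is a bridge.

Yes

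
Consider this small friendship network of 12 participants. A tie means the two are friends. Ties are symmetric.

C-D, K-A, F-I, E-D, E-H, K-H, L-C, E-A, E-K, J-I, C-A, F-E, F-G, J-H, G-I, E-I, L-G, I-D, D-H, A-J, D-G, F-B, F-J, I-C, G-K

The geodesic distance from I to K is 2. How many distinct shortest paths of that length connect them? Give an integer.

The shortest distance is 2. The length-2 paths are: I–G–K; I–E–K.
That gives 2 distinct shortest paths.

2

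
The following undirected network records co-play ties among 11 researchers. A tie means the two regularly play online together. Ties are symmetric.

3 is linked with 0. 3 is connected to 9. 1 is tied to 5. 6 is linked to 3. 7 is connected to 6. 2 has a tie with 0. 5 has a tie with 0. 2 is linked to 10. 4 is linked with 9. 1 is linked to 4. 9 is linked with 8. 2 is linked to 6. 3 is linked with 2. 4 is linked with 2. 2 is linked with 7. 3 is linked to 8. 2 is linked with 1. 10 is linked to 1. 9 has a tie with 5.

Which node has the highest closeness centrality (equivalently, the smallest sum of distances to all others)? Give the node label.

2

Farness (sum of distances to all others) for each node — 0:17, 1:17, 2:13, 3:15, 4:17, 5:19, 6:18, 7:21, 8:21, 9:18, 10:20.
The smallest farness is 13, for 2, so 2 has the highest closeness.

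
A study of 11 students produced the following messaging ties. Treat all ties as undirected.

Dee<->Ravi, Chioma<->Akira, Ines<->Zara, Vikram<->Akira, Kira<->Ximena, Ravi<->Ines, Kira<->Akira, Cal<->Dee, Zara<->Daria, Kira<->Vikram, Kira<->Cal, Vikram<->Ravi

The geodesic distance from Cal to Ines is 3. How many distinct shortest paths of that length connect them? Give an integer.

The shortest distance is 3, and the only length-3 path is Cal–Dee–Ravi–Ines. So there is exactly 1 shortest path.

1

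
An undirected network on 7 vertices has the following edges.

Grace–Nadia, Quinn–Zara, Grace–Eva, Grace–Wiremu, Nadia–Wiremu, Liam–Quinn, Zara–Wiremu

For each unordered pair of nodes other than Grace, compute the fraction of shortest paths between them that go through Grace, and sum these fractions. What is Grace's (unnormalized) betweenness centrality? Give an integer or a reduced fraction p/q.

Pairs whose geodesics pass through Grace — Nadia–Eva: 1; Liam–Eva: 1; Quinn–Eva: 1; Eva–Zara: 1; Eva–Wiremu: 1.
All other pairs contribute 0.
Summing the contributions gives betweenness(Grace) = 5.

5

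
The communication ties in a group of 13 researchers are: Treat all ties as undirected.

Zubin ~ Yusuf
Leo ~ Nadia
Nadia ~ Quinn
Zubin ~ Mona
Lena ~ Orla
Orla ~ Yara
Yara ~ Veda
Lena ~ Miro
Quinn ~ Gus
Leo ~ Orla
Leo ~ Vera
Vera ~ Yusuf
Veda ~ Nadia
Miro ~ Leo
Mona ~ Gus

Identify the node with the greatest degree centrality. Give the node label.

Degrees — Gus:2, Lena:2, Leo:4, Miro:2, Mona:2, Nadia:3, Orla:3, Quinn:2, Veda:2, Vera:2, Yara:2, Yusuf:2, Zubin:2.
The maximum is 4, attained only by Leo.

Leo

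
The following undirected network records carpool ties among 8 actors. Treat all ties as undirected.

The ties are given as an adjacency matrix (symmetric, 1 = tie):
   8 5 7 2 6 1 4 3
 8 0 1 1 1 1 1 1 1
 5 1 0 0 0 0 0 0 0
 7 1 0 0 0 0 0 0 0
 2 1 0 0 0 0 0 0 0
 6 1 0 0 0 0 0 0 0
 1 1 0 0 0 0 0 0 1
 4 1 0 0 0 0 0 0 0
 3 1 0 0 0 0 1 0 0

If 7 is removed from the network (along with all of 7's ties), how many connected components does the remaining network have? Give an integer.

1

7's neighbors (8) remain reachable from one another through other ties, so the rest of the network stays in one piece.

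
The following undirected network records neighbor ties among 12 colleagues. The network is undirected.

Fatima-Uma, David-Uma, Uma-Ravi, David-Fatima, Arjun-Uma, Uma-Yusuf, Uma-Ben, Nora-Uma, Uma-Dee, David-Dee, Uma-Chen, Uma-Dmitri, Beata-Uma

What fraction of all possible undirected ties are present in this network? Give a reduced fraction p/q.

13/66

There are 13 edges and 12 nodes, so the maximum possible is C(12,2) = 66.
Density = 13/66.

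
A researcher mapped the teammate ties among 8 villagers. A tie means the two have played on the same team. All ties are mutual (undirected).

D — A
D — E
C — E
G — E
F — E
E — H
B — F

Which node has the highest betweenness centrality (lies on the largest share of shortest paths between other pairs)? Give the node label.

E

Unnormalized betweenness of each node: A:0, B:0, C:0, D:6, E:19, F:6, G:0, H:0.
E has the largest value, 19, making it the main broker — the node through which the most shortest paths run.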